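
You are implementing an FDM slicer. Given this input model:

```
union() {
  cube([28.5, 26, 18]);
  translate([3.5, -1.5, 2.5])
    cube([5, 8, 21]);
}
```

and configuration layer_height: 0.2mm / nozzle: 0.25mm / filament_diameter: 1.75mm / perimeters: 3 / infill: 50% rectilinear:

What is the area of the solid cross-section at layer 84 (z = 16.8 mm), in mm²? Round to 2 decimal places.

748.50 mm²

At z = 16.8 mm: the 28.5×26 cube contributes its full rectangle (area 741.00 mm²); the 5×8 cube at (3.5, -1.5) contributes its full rectangle (area 40.00 mm²); Taking the union: the regions partially overlap — summed areas 781.00 mm² minus the doubly-counted overlap 32.50 mm² gives 748.50 mm² — area = 748.50 mm². Overall, the cross-section is a single solid region. Net area = 748.50 mm².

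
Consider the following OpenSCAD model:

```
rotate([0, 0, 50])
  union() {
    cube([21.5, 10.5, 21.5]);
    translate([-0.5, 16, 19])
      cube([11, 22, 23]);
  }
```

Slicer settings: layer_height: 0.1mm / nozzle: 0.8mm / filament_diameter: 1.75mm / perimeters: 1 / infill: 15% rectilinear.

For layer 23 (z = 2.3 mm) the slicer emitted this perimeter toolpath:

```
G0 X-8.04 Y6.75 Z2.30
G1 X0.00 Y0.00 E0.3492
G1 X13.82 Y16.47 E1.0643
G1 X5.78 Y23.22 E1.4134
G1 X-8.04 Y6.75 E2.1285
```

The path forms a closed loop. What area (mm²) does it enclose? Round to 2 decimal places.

Apply the shoelace formula to the sequence of (X, Y) vertices; enclosed area = 225.70 mm².

225.70 mm²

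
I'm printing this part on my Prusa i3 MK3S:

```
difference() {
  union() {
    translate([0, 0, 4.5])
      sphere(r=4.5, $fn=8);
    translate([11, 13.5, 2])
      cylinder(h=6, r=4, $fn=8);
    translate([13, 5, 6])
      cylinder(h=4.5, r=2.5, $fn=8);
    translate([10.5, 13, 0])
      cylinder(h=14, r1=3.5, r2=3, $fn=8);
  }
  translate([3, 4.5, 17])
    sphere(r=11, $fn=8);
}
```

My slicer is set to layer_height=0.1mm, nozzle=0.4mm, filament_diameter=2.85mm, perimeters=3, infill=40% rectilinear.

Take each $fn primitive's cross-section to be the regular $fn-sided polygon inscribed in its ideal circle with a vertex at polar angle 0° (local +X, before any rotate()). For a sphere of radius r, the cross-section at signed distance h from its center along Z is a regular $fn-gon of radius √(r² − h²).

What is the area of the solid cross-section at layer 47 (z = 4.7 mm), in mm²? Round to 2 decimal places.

102.60 mm²

At z = 4.7 mm: the r=4.5 sphere contributes a regular 8-gon of circumradius √(4.5²−0.2²) = 4.496 (area = (8/2)·4.496²·sin(360°/8) = 57.16 mm²); the r=4 cylinder at (11, 13.5) contributes a regular 8-gon of circumradius 4 (area = (8/2)·4.000²·sin(360°/8) = 45.25 mm²); the cylinder at (13, 5) is not intersected at this z (z outside [6, 10.5]); the cone at (10.5, 13) contributes a regular 8-gon of circumradius 3.332 (interpolated between r1=3.5 and r2=3 at t=0.336) (area = (8/2)·3.332²·sin(360°/8) = 31.40 mm²); Combining (union): the regions partially overlap — summed areas 133.82 mm² minus the doubly-counted overlap 31.22 mm² gives 102.60 mm² — area = 102.60 mm²; the sphere at (3, 4.5) is not intersected at this z (|z−center|=12.300 > r=11); Taking the first minus the rest: none of the subtracted shapes is present at this height, so that combined region is unchanged — area = 102.60 mm². Overall, the cross-section has 2 separate islands. Net area = 102.60 mm².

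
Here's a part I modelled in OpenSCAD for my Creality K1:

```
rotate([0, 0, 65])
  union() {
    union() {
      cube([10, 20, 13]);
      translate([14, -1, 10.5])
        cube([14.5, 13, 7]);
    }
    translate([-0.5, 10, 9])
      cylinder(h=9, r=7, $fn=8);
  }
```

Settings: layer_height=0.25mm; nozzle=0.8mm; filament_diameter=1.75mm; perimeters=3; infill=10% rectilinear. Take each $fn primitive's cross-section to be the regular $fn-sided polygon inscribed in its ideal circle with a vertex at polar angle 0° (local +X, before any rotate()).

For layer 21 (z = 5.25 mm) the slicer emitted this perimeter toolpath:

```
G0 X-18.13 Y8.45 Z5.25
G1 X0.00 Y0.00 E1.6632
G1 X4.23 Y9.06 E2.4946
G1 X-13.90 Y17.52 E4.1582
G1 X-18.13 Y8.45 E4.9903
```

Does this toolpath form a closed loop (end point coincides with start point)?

yes

Start point (G0): (-18.13, 8.45). End point (last G1): the path returns to the start — closed.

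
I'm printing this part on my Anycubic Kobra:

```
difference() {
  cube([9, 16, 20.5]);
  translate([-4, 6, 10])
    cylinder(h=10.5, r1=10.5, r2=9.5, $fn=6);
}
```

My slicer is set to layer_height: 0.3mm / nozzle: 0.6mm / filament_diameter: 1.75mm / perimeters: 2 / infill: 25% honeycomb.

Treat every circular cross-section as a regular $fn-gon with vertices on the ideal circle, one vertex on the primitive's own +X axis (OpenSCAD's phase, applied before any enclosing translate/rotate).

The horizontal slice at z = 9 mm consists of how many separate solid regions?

1

At z = 9 mm: the 9×16 cube contributes its full rectangle; the cone at (-4, 6) is absent (z outside [10, 20.5]); After the difference (first − rest): none of the subtracted shapes is present at this height, so the 9×16 cube is unchanged — 1 connected region. The result has 1 disconnected region.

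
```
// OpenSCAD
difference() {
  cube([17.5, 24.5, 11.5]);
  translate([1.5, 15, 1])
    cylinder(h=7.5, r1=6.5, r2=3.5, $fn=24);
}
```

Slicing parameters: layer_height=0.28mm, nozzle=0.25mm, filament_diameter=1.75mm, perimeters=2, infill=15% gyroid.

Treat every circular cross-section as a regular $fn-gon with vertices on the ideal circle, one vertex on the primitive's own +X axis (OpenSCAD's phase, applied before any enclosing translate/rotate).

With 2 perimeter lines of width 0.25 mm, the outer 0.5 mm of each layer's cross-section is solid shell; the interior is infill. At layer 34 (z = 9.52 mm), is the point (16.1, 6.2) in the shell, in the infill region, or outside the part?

At z = 9.52 mm: the 17.5×24.5 cube contributes its full rectangle; the cone at (1.5, 15) is absent (z outside [1, 8.5]); Subtracting the remaining from the first: none of the subtracted shapes is present at this height, so the 17.5×24.5 cube is unchanged — 1 connected region. Overall, the cross-section is a single solid region. The nearest boundary edge runs (17.50, 0.00)→(17.50, 24.50); distance from the point to it = 1.40 mm. The point is inside the cross-section and 1.40 mm from the nearest boundary — more than the 0.5 mm shell width (2 × 0.25), so it's in the infill interior.

infill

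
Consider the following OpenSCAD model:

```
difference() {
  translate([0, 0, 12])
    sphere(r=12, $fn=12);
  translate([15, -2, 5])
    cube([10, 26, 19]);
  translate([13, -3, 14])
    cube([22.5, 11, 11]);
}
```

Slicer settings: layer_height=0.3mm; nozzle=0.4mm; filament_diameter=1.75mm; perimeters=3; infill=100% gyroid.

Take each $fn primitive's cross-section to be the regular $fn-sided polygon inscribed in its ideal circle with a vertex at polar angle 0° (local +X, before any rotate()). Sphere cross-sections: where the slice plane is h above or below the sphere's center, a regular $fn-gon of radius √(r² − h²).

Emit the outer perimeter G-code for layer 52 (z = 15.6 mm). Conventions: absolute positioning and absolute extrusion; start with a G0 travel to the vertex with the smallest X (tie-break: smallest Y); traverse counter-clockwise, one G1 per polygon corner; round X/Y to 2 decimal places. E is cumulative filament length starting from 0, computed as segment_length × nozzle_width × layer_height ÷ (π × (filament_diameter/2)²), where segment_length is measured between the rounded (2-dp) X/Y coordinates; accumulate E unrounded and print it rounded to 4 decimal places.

At z = 15.6 mm: the sphere: section is a regular 12-gon, circumradius = √(r²−h²) = √(12²−3.6²) = 11.447; the 10×26 cube at (15, -2) contributes its full rectangle; the cube at (13, -3) (footprint 22.5×11) is included at this height; Taking the first minus the rest: starting from the r=12 sphere, the 10×26 cube at (15, -2) misses the remaining region (no effect); the 22.5×11 cube at (13, -3) misses the remaining region (no effect) — 1 connected region. The outline is a single polygon with 12 vertices. Extrusion per mm of travel: 0.4 × 0.3 / (π × 0.875²) = 0.049890. Accumulating E over each segment gives final E = 3.5468.

G0 X-11.45 Y0.00 Z15.60
G1 X-9.91 Y-5.72 E0.2955
G1 X-5.72 Y-9.91 E0.5912
G1 X0.00 Y-11.45 E0.8867
G1 X5.72 Y-9.91 E1.1822
G1 X9.91 Y-5.72 E1.4779
G1 X11.45 Y0.00 E1.7734
G1 X9.91 Y5.72 E2.0689
G1 X5.72 Y9.91 E2.3645
G1 X0.00 Y11.45 E2.6601
G1 X-5.72 Y9.91 E2.9556
G1 X-9.91 Y5.72 E3.2512
G1 X-11.45 Y0.00 E3.5468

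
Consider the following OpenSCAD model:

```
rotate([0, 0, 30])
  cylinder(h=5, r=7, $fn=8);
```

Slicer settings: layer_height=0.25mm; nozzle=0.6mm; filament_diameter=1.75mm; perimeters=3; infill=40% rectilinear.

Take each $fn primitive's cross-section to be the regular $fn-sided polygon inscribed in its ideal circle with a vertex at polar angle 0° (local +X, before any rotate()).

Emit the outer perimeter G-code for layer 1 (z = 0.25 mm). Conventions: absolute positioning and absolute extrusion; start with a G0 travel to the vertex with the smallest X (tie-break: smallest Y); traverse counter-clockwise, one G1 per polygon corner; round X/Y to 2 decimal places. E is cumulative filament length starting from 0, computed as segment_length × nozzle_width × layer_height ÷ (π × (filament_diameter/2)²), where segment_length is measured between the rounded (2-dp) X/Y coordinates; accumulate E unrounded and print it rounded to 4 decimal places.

At z = 0.25 mm: the r=7 cylinder gives a regular 8-gon of circumradius 7 (constant along its height); (whole slice rotated 30° about Z — lengths, areas and connectivity unchanged). The outline is a single polygon with 8 vertices. Extrusion per mm of travel: 0.6 × 0.25 / (π × 0.875²) = 0.062363. Accumulating E over each segment gives final E = 2.6722.

G0 X-6.76 Y1.81 Z0.25
G1 X-6.06 Y-3.50 E0.3340
G1 X-1.81 Y-6.76 E0.6680
G1 X3.50 Y-6.06 E1.0021
G1 X6.76 Y-1.81 E1.3361
G1 X6.06 Y3.50 E1.6701
G1 X1.81 Y6.76 E2.0041
G1 X-3.50 Y6.06 E2.3381
G1 X-6.76 Y1.81 E2.6722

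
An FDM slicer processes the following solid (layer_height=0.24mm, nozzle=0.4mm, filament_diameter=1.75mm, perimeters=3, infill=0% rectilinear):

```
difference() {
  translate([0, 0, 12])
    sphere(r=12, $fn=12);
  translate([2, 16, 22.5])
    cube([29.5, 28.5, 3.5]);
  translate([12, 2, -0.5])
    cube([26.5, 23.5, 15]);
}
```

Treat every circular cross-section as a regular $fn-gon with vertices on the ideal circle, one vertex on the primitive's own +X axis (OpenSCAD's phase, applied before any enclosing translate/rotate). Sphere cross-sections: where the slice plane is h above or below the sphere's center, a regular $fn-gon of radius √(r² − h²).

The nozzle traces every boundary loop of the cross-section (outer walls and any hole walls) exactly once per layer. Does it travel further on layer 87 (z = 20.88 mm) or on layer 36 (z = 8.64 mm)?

Layer 87 (z = 20.88): the sphere: section is a regular 12-gon, circumradius = √(r²−h²) = √(12²−8.88²) = 8.071 (perimeter = 2·12·8.071·sin(180°/12) = 50.14 mm); the cube at (2, 16) does not reach this height (z outside [22.5, 26]); the cube at (12, 2) is absent (z outside [-0.5, 14.5]); Subtracting the remaining from the first: none of the subtracted shapes is present at this height, so the r=12 sphere is unchanged — boundary = 50.14 mm. So its perimeter = 50.14 mm. Layer 36 (z = 8.64): the sphere: section is a regular 12-gon, circumradius = √(r²−h²) = √(12²−3.36²) = 11.520 (perimeter = 2·12·11.520·sin(180°/12) = 71.56 mm); the cube at (2, 16) is absent (z outside [22.5, 26]); the cube at (12, 2) (footprint 26.5×23.5) is included at this height (perimeter 100.00 mm); Subtracting the remaining from the first: starting from the r=12 sphere, the 26.5×23.5 cube at (12, 2) misses the remaining region (no effect) — boundary = 71.56 mm. So its perimeter = 71.56 mm. Layer 36 is larger (71.56 vs 50.14 mm).

layer 36 (z = 8.64 mm)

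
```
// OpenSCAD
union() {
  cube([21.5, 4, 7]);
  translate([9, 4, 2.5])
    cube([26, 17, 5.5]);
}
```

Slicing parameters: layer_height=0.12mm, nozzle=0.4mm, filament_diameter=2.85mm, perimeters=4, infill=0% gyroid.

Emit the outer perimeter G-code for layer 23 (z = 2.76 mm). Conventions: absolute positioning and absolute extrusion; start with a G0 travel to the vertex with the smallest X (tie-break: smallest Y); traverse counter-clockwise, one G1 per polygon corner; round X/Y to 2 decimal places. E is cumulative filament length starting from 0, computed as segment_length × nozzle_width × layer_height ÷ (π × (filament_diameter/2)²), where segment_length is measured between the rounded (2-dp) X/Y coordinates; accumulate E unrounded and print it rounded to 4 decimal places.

At z = 2.76 mm: the cube (footprint 21.5×4) is included at this height; the cube at (9, 4) is present — its section is the full 26×17 rectangle; Merging all regions: the 2 present regions share edge segments without overlapping in area, so areas simply add but the touching pieces fuse into one outline (the shared edge portions become interior and drop out of the boundary) — 1 connected region. The outline is a single polygon with 8 vertices. Extrusion per mm of travel: 0.4 × 0.12 / (π × 1.425²) = 0.007524. Accumulating E over each segment gives final E = 0.8427.

G0 X0.00 Y0.00 Z2.76
G1 X21.50 Y0.00 E0.1618
G1 X21.50 Y4.00 E0.1919
G1 X35.00 Y4.00 E0.2934
G1 X35.00 Y21.00 E0.4214
G1 X9.00 Y21.00 E0.6170
G1 X9.00 Y4.00 E0.7449
G1 X0.00 Y4.00 E0.8126
G1 X0.00 Y0.00 E0.8427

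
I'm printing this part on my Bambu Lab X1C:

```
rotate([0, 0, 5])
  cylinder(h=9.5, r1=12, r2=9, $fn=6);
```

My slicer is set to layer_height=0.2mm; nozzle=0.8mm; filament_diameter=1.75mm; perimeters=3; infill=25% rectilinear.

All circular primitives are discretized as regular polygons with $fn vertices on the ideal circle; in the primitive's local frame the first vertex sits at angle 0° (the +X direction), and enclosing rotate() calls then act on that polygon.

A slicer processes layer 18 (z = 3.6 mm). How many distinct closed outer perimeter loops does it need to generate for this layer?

At z = 3.6 mm: the cone (r1=12→r2=9) has section circumradius 10.863 here — a regular 6-gon; (whole slice rotated 5° about Z — lengths, areas and connectivity unchanged). The result has 1 disconnected region.

1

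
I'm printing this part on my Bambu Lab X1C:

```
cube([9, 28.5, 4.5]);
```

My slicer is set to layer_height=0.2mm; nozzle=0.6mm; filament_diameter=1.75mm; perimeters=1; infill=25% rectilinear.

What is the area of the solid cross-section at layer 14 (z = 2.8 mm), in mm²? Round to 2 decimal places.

At z = 2.8 mm: the 9×28.5 cube contributes its full rectangle (area 256.50 mm²). Overall, the cross-section is a single solid region. Net area = 256.50 mm².

256.50 mm²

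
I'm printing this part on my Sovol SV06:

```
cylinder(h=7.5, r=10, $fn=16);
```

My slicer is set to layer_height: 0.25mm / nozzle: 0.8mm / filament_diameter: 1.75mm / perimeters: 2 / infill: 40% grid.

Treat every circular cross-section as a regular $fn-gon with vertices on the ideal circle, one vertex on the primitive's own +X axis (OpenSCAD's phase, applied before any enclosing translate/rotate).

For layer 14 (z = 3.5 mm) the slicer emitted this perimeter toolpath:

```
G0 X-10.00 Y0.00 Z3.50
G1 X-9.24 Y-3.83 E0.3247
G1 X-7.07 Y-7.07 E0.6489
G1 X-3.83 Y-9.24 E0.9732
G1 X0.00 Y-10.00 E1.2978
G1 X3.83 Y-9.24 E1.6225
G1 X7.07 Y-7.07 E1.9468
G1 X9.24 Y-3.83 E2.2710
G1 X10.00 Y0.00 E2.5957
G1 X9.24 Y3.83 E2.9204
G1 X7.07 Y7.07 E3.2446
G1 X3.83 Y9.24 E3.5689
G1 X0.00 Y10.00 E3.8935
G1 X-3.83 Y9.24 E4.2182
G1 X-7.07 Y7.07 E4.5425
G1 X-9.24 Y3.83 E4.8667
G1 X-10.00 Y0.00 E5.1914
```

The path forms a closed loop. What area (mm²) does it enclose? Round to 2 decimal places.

306.19 mm²

Apply the shoelace formula to the sequence of (X, Y) vertices; enclosed area = 306.19 mm².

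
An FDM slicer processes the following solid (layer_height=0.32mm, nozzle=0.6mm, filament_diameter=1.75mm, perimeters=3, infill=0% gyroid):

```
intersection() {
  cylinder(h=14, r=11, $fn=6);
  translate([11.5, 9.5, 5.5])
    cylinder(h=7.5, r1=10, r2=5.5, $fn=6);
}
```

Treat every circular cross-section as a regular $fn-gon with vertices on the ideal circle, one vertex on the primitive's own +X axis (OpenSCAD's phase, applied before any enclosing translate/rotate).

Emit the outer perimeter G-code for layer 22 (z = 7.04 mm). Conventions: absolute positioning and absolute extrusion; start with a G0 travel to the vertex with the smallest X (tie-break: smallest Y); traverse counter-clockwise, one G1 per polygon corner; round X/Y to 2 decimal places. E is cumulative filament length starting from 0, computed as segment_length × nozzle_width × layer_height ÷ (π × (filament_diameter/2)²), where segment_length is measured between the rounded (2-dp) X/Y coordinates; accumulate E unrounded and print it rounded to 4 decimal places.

G0 X2.42 Y9.50 Z7.04
G1 X6.96 Y1.64 E0.7246
G1 X10.05 Y1.64 E0.9712
G1 X5.50 Y9.53 E1.6983
G1 X2.44 Y9.53 E1.9425
G1 X2.42 Y9.50 E1.9454

At z = 7.04 mm: the r=11 cylinder gives a regular 6-gon of circumradius 11 (constant along its height); the cone at (11.5, 9.5): at t=0.205 of its height the radius interpolates to r₁+(r₂−r₁)t = 9.076, giving a regular 6-gon of that circumradius; Keeping only the common overlap: the cone at (11.5, 9.5) partially overlaps the r=11 cylinder; clipping to the common part keeps 24.38 mm² — 1 connected region. The outline is a single polygon with 5 vertices. Extrusion per mm of travel: 0.6 × 0.32 / (π × 0.875²) = 0.079824. Accumulating E over each segment gives final E = 1.9454.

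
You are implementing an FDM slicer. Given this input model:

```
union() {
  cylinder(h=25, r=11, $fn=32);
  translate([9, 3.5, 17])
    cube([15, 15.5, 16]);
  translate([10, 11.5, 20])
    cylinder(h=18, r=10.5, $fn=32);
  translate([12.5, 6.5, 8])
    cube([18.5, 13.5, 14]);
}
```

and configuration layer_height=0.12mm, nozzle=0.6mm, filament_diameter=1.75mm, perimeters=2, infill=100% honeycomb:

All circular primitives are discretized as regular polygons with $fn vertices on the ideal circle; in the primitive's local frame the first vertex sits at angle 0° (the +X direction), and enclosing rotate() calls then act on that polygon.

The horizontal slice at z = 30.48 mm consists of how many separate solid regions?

1

At z = 30.48 mm: the cylinder does not reach this height (z outside [0, 25]); the 15×15.5 cube at (9, 3.5) contributes its full rectangle; the r=10.5 cylinder at (10, 11.5) gives a regular 32-gon of circumradius 10.5 (constant along its height); the cube at (12.5, 6.5) is absent (z outside [8, 22]); Taking the union: the regions partially overlap (shared area 161.29 mm²), so overlapping operands fuse into one piece — 1 connected region. The result has 1 disconnected region.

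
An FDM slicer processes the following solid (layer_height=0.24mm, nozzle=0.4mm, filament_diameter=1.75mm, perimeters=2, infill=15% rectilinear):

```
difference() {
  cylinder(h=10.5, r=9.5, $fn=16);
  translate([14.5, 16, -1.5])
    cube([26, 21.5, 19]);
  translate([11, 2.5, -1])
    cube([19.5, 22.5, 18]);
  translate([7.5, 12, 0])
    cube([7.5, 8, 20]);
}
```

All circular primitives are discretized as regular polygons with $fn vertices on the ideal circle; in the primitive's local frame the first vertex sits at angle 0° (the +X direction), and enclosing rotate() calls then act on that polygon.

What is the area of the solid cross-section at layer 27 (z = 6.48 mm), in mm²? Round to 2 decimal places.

276.30 mm²

At z = 6.48 mm: the r=9.5 cylinder gives a regular 16-gon of circumradius 9.5 (constant along its height) (area = (16/2)·9.500²·sin(360°/16) = 276.30 mm²); the 26×21.5 cube at (14.5, 16) contributes its full rectangle (area 559.00 mm²); the cube at (11, 2.5) (footprint 19.5×22.5) is included at this height (area 438.75 mm²); the 7.5×8 cube at (7.5, 12) contributes its full rectangle (area 60.00 mm²); Subtracting the remaining from the first: starting from the r=9.5 cylinder (276.30 mm²), the 26×21.5 cube at (14.5, 16) misses the remaining region (no effect); the 19.5×22.5 cube at (11, 2.5) misses the remaining region (no effect); the 7.5×8 cube at (7.5, 12) misses the remaining region (no effect) — area = 276.30 mm². Overall, the cross-section is a single solid region. Net area = 276.30 mm².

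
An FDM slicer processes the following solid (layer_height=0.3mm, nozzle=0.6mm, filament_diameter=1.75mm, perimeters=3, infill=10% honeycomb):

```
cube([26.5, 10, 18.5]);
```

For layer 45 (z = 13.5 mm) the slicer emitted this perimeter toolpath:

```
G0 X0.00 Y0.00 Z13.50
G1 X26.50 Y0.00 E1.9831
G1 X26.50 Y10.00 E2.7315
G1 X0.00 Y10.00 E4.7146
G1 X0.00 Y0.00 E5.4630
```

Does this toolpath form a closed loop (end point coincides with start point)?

Start point (G0): (0.00, 0.00). End point (last G1): the path returns to the start — closed.

yes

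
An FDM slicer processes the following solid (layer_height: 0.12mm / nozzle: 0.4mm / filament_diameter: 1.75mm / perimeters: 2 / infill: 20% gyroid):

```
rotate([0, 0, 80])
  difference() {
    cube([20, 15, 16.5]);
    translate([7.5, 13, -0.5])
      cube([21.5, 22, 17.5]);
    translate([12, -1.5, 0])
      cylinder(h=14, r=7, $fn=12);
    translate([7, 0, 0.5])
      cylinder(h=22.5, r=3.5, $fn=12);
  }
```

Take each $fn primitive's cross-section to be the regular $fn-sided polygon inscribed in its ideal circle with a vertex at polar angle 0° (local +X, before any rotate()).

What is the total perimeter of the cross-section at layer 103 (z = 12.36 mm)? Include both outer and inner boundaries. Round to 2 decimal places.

At z = 12.36 mm: the 20×15 cube contributes its full rectangle (perimeter 70.00 mm); the cube at (7.5, 13) (footprint 21.5×22) is included at this height (perimeter 87.00 mm); the r=7 cylinder at (12, -1.5) contributes a regular 12-gon of circumradius 7 (perimeter = 2·12·7.000·sin(180°/12) = 43.48 mm); the r=3.5 cylinder at (7, 0) contributes a regular 12-gon of circumradius 3.5 (perimeter = 2·12·3.500·sin(180°/12) = 21.74 mm); Taking the first minus the rest: starting from the 20×15 cube, the 21.5×22 cube at (7.5, 13) partially overlaps it — only the 25.00 mm² overlap (of its 473.00 mm²) is removed, clipping the outline; the r=7 cylinder at (12, -1.5) partially overlaps it — only the 53.10 mm² overlap (of its 147.00 mm²) is removed, clipping the outline; the r=3.5 cylinder at (7, 0) partially overlaps it — only the 6.04 mm² overlap (of its 36.75 mm²) is removed, clipping the outline — boundary = 75.27 mm; (rotated 80° about Z; rotation is an isometry so areas/perimeters/island counts are preserved). Overall, the cross-section is a single solid region. Total boundary length (outer) = 75.27 mm.

75.27 mm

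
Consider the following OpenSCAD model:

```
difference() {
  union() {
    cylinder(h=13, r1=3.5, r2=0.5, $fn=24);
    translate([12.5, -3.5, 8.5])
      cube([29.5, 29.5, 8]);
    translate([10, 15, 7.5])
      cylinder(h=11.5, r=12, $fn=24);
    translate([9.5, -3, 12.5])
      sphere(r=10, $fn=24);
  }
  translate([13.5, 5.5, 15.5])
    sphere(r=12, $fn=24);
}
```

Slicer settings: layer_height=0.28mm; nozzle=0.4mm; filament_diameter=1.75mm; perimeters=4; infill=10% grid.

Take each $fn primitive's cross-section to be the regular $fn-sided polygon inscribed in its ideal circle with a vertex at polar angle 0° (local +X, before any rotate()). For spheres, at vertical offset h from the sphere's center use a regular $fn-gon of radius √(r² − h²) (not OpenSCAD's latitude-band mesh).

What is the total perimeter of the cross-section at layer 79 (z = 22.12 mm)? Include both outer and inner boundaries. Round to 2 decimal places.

At z = 22.12 mm: the cone does not reach this height (z outside [0, 13]); the cube at (12.5, -3.5) does not reach this height (z outside [8.5, 16.5]); the cylinder at (10, 15) does not reach this height (z outside [7.5, 19]); the r=10 sphere at (9.5, -3) contributes a regular 24-gon of circumradius √(10²−9.62²) = 2.730 (perimeter = 2·24·2.730·sin(180°/24) = 17.11 mm); Taking the union: only the r=10 sphere at (9.5, -3) is present, so the union is just that shape — boundary = 17.11 mm; the r=12 sphere at (13.5, 5.5) slices to a regular 24-gon of circumradius 10.009 (√(r²−h²) with h=6.62 from center) (perimeter = 2·24·10.009·sin(180°/24) = 62.71 mm); After the difference (first − rest): starting from that combined region, the r=12 sphere at (13.5, 5.5) partially overlaps it — only the 13.92 mm² overlap (of its 311.13 mm²) is removed, clipping the outline — boundary = 13.74 mm. Overall, the cross-section is a single solid region. Total boundary length (outer) = 13.74 mm.

13.74 mm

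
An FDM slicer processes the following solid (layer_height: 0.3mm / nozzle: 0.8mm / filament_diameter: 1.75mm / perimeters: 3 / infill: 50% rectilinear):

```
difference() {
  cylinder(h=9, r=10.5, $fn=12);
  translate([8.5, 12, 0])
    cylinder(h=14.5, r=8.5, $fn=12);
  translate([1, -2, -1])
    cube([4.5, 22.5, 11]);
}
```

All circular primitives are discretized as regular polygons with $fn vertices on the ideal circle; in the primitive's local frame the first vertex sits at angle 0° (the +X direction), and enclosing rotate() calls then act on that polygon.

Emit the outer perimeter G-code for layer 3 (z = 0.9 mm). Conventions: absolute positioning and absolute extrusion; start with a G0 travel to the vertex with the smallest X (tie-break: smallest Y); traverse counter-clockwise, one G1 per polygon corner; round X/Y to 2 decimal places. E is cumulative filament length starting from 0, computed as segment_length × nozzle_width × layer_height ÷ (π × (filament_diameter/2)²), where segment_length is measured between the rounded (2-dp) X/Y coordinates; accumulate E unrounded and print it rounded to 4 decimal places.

G0 X-10.50 Y0.00 Z0.90
G1 X-9.09 Y-5.25 E0.5424
G1 X-5.25 Y-9.09 E1.0843
G1 X0.00 Y-10.50 E1.6267
G1 X5.25 Y-9.09 E2.1691
G1 X9.09 Y-5.25 E2.7110
G1 X10.50 Y0.00 E3.2534
G1 X9.49 Y3.77 E3.6428
G1 X8.50 Y3.50 E3.7452
G1 X5.50 Y4.30 E4.0550
G1 X5.50 Y-2.00 E4.6836
G1 X1.00 Y-2.00 E5.1326
G1 X1.00 Y8.27 E6.1574
G1 X0.43 Y10.38 E6.3755
G1 X0.00 Y10.50 E6.4200
G1 X-5.25 Y9.09 E6.9624
G1 X-9.09 Y5.25 E7.5043
G1 X-10.50 Y0.00 E8.0467

At z = 0.9 mm: the r=10.5 cylinder gives a regular 12-gon of circumradius 10.5 (constant along its height); the cylinder at (8.5, 12): section is a regular 12-gon, circumradius r=8.5; the cube at (1, -2) is present — its section is the full 4.5×22.5 rectangle; After the difference (first − rest): starting from the r=10.5 cylinder, the r=8.5 cylinder at (8.5, 12) partially overlaps it — only the 29.70 mm² overlap (of its 216.75 mm²) is removed, clipping the outline; the 4.5×22.5 cube at (1, -2) partially overlaps it — only the 34.97 mm² overlap (of its 101.25 mm²) is removed, clipping the outline — 1 connected region. The outline is a single polygon with 17 vertices. Extrusion per mm of travel: 0.8 × 0.3 / (π × 0.875²) = 0.099780. Accumulating E over each segment gives final E = 8.0467.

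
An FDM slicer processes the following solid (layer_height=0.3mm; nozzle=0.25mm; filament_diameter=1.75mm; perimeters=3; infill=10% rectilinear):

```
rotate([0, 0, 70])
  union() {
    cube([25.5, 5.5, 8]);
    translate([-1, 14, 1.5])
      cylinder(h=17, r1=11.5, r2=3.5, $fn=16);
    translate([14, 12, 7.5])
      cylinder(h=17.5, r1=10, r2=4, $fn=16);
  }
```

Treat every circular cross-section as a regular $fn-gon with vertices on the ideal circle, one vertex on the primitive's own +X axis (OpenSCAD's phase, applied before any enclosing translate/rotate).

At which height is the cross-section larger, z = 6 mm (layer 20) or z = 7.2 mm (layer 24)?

Layer 20 (z = 6): the cube (footprint 25.5×5.5) is included at this height (area 140.25 mm²); the cone at (-1, 14) (r1=11.5→r2=3.5) has section circumradius 9.382 here — a regular 16-gon (area = (16/2)·9.382²·sin(360°/16) = 269.50 mm²); the cone at (14, 12) does not reach this height (z outside [7.5, 25]); Taking the union: the regions partially overlap — summed areas 409.75 mm² minus the doubly-counted overlap 1.12 mm² gives 408.62 mm² — area = 408.62 mm²; (rotated 70° about Z; rotation is an isometry so areas/perimeters/island counts are preserved). So its area = 408.62 mm². Layer 24 (z = 7.2): the 25.5×5.5 cube contributes its full rectangle (area 140.25 mm²); the cone at (-1, 14): at t=0.335 of its height the radius interpolates to r₁+(r₂−r₁)t = 8.818, giving a regular 16-gon of that circumradius (area = (16/2)·8.818²·sin(360°/16) = 238.03 mm²); the cone at (14, 12) is absent (z outside [7.5, 25]); Taking the union: the regions partially overlap — summed areas 378.28 mm² minus the doubly-counted overlap 0.04 mm² gives 378.25 mm² — area = 378.25 mm²; (whole slice rotated 70° about Z — lengths, areas and connectivity unchanged). So its area = 378.25 mm². Layer 20 is larger (408.62 vs 378.25 mm²).

layer 20 (z = 6 mm)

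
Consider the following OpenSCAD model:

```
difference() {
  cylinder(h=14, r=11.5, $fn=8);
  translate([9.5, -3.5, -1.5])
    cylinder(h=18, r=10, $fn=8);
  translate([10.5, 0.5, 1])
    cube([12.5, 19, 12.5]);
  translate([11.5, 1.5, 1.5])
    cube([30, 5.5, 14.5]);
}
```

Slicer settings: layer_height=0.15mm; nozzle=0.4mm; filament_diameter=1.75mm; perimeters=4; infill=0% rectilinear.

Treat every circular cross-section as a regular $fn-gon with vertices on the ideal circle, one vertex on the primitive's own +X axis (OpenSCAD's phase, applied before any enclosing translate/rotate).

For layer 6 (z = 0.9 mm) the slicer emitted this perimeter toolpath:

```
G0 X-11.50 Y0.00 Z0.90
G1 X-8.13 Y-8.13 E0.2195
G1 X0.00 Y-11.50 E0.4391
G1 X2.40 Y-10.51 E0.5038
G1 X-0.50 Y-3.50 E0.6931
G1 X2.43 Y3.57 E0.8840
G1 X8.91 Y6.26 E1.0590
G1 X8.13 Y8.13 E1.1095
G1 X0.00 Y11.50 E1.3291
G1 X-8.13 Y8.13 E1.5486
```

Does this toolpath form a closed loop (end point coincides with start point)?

no

Start point (G0): (-11.50, 0.00). End point (last G1): the path does not return to the start — open.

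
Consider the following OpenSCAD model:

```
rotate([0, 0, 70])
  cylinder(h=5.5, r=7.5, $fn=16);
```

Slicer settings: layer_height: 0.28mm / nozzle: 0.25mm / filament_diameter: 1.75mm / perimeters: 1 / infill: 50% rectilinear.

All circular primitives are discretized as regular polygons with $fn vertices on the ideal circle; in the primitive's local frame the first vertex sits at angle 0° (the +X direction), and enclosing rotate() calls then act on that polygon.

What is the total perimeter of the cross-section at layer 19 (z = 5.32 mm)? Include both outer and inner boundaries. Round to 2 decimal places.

At z = 5.32 mm: the r=7.5 cylinder contributes a regular 16-gon of circumradius 7.5 (perimeter = 2·16·7.500·sin(180°/16) = 46.82 mm); (whole slice rotated 70° about Z — lengths, areas and connectivity unchanged). Overall, the cross-section is a single solid region. Total boundary length (outer) = 46.82 mm.

46.82 mm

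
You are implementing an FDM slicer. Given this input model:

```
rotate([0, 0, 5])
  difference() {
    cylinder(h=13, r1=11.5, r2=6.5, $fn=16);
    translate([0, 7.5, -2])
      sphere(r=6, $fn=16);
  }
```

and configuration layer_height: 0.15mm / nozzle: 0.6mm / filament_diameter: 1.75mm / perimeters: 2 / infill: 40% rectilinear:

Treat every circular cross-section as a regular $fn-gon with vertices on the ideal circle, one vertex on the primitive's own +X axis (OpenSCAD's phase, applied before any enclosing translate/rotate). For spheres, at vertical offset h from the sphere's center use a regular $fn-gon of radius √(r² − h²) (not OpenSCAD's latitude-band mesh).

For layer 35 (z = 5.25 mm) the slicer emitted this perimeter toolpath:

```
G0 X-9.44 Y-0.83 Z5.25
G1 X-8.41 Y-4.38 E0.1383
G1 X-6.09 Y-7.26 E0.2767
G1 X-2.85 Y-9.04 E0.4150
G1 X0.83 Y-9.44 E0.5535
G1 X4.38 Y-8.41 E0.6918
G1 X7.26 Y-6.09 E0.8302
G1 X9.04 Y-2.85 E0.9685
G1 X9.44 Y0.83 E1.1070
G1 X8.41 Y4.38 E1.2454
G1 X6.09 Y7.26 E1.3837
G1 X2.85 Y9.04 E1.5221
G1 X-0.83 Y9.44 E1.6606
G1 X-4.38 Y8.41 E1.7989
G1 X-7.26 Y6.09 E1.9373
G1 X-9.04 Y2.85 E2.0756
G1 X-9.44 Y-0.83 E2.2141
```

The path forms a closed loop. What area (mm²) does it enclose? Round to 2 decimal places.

275.04 mm²

Apply the shoelace formula to the sequence of (X, Y) vertices; enclosed area = 275.04 mm².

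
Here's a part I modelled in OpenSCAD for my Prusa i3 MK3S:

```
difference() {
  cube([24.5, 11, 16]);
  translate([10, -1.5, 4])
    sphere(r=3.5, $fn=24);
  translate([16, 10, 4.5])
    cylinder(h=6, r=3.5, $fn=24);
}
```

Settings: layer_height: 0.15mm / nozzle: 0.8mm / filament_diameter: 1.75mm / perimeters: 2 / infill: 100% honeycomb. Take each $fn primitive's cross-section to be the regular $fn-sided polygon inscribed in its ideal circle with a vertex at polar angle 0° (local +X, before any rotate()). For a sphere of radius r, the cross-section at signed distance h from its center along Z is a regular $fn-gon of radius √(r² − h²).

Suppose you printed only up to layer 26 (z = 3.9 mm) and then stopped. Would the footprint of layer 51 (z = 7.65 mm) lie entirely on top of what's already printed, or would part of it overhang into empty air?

Compare the two slices. At z = 3.9: the cube is present — its section is the full 24.5×11 rectangle (area 269.50 mm²); the r=3.5 sphere at (10, -1.5) slices to a regular 24-gon of circumradius 3.499 (√(r²−h²) with h=0.1 from center) (area = (24/2)·3.499²·sin(360°/24) = 38.02 mm²); the cylinder at (16, 10) is not intersected at this z (z outside [4.5, 10.5]); After the difference (first − rest): starting from the 24.5×11 cube (269.50 mm²), the r=3.5 sphere at (10, -1.5) partially overlaps it — only the 8.91 mm² overlap (of its 38.02 mm²) is removed, clipping the outline — area = 260.59 mm². At z = 7.65: the cube is present — its section is the full 24.5×11 rectangle (area 269.50 mm²); the sphere at (10, -1.5) does not reach this height (|z−center|=3.650 > r=3.5); the r=3.5 cylinder at (16, 10) gives a regular 24-gon of circumradius 3.5 (constant along its height) (area = (24/2)·3.500²·sin(360°/24) = 38.05 mm²); After the difference (first − rest): starting from the 24.5×11 cube (269.50 mm²), the r=3.5 cylinder at (16, 10) partially overlaps it — only the 25.89 mm² overlap (of its 38.05 mm²) is removed, clipping the outline — area = 243.61 mm². Checking containment: at z = 7.65 the cross-section extends beyond the z = 3.9 cross-section by about 8.91 mm².

part overhangs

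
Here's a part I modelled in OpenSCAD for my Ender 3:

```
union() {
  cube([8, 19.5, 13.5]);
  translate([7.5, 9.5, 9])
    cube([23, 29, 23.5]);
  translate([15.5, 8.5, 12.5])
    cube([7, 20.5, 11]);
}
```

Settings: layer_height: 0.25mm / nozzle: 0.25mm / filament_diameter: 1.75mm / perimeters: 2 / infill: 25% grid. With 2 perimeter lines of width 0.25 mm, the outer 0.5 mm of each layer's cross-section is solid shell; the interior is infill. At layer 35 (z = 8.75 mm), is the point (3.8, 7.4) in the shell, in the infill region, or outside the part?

At z = 8.75 mm: the cube (footprint 8×19.5) is included at this height; the cube at (7.5, 9.5) is not intersected at this z (z outside [9, 32.5]); the cube at (15.5, 8.5) is absent (z outside [12.5, 23.5]); Combining (union): only the 8×19.5 cube is present, so the union is just that shape — 1 connected region. Overall, the cross-section is a single solid region. The nearest boundary edge runs (0.00, 19.50)→(0.00, 0.00); distance from the point to it = 3.80 mm. The point is inside the cross-section and 3.80 mm from the nearest boundary — more than the 0.5 mm shell width (2 × 0.25), so it's in the infill interior.

infill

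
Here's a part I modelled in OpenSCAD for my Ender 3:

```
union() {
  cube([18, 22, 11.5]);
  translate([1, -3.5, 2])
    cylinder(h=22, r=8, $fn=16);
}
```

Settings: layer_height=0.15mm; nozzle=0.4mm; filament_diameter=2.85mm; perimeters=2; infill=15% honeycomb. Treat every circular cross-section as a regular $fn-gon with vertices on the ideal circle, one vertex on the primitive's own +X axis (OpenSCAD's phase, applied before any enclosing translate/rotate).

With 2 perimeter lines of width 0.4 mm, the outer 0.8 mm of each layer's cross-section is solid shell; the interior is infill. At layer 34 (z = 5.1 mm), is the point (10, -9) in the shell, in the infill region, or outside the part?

At z = 5.1 mm: the 18×22 cube contributes its full rectangle; the cylinder at (1, -3.5): section is a regular 16-gon, circumradius r=8; Combining (union): the regions partially overlap (shared area 26.65 mm²), so overlapping operands fuse into one piece — 1 connected region. Overall, the cross-section is a single solid region. The nearest boundary edge runs (8.39, -6.56)→(6.66, -9.16); distance from the point to it = 2.69 mm. The point is not inside any of the regions above, so it lies outside the cross-section (2.69 mm from the nearest boundary).

outside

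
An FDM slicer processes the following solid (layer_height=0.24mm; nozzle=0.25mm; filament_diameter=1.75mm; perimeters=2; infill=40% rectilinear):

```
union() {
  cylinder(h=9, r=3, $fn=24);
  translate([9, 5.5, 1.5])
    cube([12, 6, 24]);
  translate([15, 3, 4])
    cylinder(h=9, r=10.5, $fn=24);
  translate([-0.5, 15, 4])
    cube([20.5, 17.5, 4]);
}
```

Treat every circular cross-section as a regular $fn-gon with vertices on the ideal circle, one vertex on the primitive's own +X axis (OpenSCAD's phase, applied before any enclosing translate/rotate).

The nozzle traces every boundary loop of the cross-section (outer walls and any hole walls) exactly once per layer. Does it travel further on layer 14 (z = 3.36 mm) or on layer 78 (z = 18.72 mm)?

Layer 14 (z = 3.36): the cylinder: section is a regular 24-gon, circumradius r=3 (perimeter = 2·24·3.000·sin(180°/24) = 18.80 mm); the 12×6 cube at (9, 5.5) contributes its full rectangle (perimeter 36.00 mm); the cylinder at (15, 3) is absent (z outside [4, 13]); the cube at (-0.5, 15) is not intersected at this z (z outside [4, 8]); Merging all regions: the 2 present regions are separate (no shared area or edge), so areas and boundary lengths simply add and each stays a separate island — boundary = 54.80 mm. So its perimeter = 54.80 mm. Layer 78 (z = 18.72): the cylinder is absent (z outside [0, 9]); the 12×6 cube at (9, 5.5) contributes its full rectangle (perimeter 36.00 mm); the cylinder at (15, 3) does not reach this height (z outside [4, 13]); the cube at (-0.5, 15) is absent (z outside [4, 8]); Combining (union): only the 12×6 cube at (9, 5.5) is present, so the union is just that shape — boundary = 36.00 mm. So its perimeter = 36.00 mm. Layer 14 is larger (54.80 vs 36.00 mm).

layer 14 (z = 3.36 mm)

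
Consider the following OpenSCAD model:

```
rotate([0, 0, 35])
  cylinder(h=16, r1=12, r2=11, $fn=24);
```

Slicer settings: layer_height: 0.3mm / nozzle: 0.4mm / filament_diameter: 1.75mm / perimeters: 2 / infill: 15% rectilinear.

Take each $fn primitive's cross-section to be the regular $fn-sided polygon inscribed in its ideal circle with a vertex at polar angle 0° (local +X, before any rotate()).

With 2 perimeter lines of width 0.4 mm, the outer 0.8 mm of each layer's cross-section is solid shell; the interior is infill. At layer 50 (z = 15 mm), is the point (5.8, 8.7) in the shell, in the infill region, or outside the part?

shell

At z = 15 mm: the cone contributes a regular 24-gon of circumradius 11.062 (interpolated between r1=12 and r2=11 at t=0.938); (whole slice rotated 35° about Z — lengths, areas and connectivity unchanged). Overall, the cross-section is a single solid region. Undo the 35° rotation: the query point maps to (9.741, 3.800) in the un-rotated model frame. The nearest boundary edge runs (10.69, 2.86)→(9.58, 5.53); distance from the point to it = 0.51 mm. The point is inside the cross-section, 0.51 mm from the nearest boundary — within the 0.8 mm shell band (2 × 0.4).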